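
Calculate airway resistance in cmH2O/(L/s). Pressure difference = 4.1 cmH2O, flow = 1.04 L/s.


R = dP / flow
R = 4.1 / 1.04
R = 3.942 cmH2O/(L/s)


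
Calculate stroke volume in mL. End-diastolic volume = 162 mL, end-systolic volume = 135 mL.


SV = EDV - ESV
SV = 162 - 135
SV = 27 mL


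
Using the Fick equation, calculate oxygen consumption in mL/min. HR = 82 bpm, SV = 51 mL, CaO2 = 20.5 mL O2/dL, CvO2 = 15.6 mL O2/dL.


CO = HR*SV = 82*51/1000 = 4.182 L/min
a-v O2 diff = 20.5 - 15.6 = 4.9 mL/dL
VO2 = CO * (CaO2-CvO2) * 10 dL/L
VO2 = 4.182 * 4.9 * 10
VO2 = 204.9 mL/min


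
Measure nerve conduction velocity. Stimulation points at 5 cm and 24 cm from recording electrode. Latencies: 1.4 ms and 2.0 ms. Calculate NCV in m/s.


Distance = (24 - 5) / 100 = 0.19 m
dt = (2.0 - 1.4) / 1000 = 6.0000e-04 s
NCV = dist / dt = 316.7 m/s


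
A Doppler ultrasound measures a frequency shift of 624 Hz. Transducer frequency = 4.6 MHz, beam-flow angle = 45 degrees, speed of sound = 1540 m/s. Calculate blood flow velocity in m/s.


v = fd * c / (2 * f0 * cos(theta))
v = 624 * 1540 / (2 * 4.6000e+06 * cos(45))
v = 0.1477 m/s


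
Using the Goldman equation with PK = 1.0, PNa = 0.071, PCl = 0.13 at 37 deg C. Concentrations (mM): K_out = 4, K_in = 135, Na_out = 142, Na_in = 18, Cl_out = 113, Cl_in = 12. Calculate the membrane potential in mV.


Vm = (RT/F)*ln((PK*Ko + PNa*Nao + PCl*Cli)/(PK*Ki + PNa*Nai + PCl*Clo))
Numer = 15.642, Denom = 150.968
Vm = -60.59 mV


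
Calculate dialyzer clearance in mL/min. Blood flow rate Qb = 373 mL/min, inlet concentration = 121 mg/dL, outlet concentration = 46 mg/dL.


K = Qb * (Cb_in - Cb_out) / Cb_in
K = 373 * (121 - 46) / 121
K = 231.2 mL/min


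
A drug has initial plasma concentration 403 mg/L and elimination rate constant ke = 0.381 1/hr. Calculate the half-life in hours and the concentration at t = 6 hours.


t_half = ln(2) / ke = 0.693147 / 0.381 = 1.819 hr
C(t) = C0 * exp(-ke*t) = 403 * exp(-0.381*6)
C(6) = 40.97 mg/L


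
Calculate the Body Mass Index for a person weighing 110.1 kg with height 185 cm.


BMI = weight / height^2
height = 185 cm = 1.85 m
BMI = 110.1 / 1.85^2
BMI = 32.17 kg/m^2


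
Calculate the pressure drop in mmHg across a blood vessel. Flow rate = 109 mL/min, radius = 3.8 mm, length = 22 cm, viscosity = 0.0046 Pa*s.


dP = 8*mu*L*Q / (pi*r^4)
Q = 109 mL/min = 1.81667e-06 m^3/s
dP = 22.4524 Pa = 22.4524 / 133.322 mmHg = 0.1684 mmHg


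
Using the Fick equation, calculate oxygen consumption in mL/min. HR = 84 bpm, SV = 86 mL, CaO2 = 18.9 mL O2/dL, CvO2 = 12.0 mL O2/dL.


CO = HR*SV = 84*86/1000 = 7.224 L/min
a-v O2 diff = 18.9 - 12.0 = 6.9 mL/dL
VO2 = CO * (CaO2-CvO2) * 10 dL/L
VO2 = 7.224 * 6.9 * 10
VO2 = 498.5 mL/min


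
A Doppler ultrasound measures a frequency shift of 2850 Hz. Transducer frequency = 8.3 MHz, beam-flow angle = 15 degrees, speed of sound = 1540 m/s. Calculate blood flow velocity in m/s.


v = fd * c / (2 * f0 * cos(theta))
v = 2850 * 1540 / (2 * 8.3000e+06 * cos(15))
v = 0.2737 m/s


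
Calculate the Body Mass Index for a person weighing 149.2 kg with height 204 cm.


BMI = weight / height^2
height = 204 cm = 2.04 m
BMI = 149.2 / 2.04^2
BMI = 35.85 kg/m^2


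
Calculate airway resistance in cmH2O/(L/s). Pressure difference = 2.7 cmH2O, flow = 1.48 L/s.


R = dP / flow
R = 2.7 / 1.48
R = 1.824 cmH2O/(L/s)


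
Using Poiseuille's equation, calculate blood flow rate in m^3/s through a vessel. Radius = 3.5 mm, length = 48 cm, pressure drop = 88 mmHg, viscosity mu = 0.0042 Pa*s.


Q = pi*r^4*dP / (8*mu*L)
r = 0.0035 m, L = 0.48 m
dP = 88 mmHg = 11732.336 Pa
Q = 3.4295e-04 m^3/s


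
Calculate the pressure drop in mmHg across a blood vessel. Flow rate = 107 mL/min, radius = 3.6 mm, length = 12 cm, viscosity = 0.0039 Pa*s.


dP = 8*mu*L*Q / (pi*r^4)
Q = 107 mL/min = 1.78333e-06 m^3/s
dP = 12.6534 Pa = 12.6534 / 133.322 mmHg = 0.09491 mmHg


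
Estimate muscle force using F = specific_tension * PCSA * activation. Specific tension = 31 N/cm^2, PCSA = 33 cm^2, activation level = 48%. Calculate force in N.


F = sigma * PCSA * activation
F = 31 * 33 * 0.48
F = 491 N


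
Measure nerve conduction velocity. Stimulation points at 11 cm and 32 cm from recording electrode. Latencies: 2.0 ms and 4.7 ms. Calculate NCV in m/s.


Distance = (32 - 11) / 100 = 0.21 m
dt = (4.7 - 2.0) / 1000 = 0.0027 s
NCV = dist / dt = 77.78 m/s


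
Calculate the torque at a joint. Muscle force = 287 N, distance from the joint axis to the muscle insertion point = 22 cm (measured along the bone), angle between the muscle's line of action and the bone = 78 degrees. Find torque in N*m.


Torque = F * d * sin(theta)   (moment arm = d*sin(theta))
d = 22 cm = 0.22 m
Torque = 287 * 0.22 * sin(78)
Torque = 61.76 N*m


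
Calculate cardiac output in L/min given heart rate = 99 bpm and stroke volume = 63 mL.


CO = HR * SV
CO = 99 * 63 / 1000
CO = 6.237 L/min


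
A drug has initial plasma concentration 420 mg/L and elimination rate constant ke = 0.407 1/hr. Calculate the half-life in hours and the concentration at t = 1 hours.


t_half = ln(2) / ke = 0.693147 / 0.407 = 1.703 hr
C(t) = C0 * exp(-ke*t) = 420 * exp(-0.407*1)
C(1) = 279.6 mg/L


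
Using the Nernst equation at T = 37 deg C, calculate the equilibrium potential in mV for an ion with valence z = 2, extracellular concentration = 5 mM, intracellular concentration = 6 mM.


E = (RT/(zF)) * ln(C_out/C_in)
T = 37 + 273.15 = 310.15 K
E = (8.314 * 310.15 / (2 * 96485)) * ln(5/6)
E = -2.436 mV


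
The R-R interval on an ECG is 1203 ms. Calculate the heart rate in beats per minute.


HR = 60 / RR_interval(s)
RR = 1203 ms = 1.203 s
HR = 60 / 1.203 = 49.88 bpm


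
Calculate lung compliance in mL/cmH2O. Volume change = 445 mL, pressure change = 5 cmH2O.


C = dV / dP
C = 445 / 5
C = 89 mL/cmH2O


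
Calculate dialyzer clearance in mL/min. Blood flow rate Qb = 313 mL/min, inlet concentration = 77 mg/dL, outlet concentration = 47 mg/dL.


K = Qb * (Cb_in - Cb_out) / Cb_in
K = 313 * (77 - 47) / 77
K = 121.9 mL/min


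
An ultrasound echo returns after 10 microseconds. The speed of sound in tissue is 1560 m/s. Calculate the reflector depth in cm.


depth = c * t / 2
t = 10 us = 1.0000e-05 s
depth = 1560 * 1.0000e-05 / 2
depth = 0.0078 m = 0.78 cm


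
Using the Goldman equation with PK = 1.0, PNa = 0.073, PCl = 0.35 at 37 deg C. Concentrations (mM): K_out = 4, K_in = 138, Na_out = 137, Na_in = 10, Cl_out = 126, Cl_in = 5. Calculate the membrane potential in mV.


Vm = (RT/F)*ln((PK*Ko + PNa*Nao + PCl*Cli)/(PK*Ki + PNa*Nai + PCl*Clo))
Numer = 15.751, Denom = 182.83
Vm = -65.52 mV


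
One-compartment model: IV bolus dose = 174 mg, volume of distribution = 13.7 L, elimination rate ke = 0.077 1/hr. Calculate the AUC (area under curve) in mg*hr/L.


C0 = Dose/Vd = 174/13.7 = 12.7007 mg/L
AUC = C0/ke = 12.7007/0.077
AUC = 164.9 mg*hr/L


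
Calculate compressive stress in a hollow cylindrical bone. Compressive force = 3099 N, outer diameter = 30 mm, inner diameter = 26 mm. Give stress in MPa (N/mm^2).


A = pi*(r_o^2 - r_i^2)
r_o = 15 mm, r_i = 13 mm
A = 175.929 mm^2
sigma = F/A = 3099 / 175.929
sigma = 17.62 MPa


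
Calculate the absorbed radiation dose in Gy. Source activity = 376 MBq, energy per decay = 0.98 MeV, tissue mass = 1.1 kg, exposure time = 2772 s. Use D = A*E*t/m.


A = 376 MBq = 3.7600e+08 Bq
E = 0.98 MeV = 1.56996e-13 J
D = A*E*t/m = 3.7600e+08*1.56996e-13*2772/1.1
D = 0.1488 Gy


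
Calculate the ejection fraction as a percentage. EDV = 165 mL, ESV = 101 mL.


SV = EDV - ESV = 165 - 101 = 64 mL
EF = SV/EDV * 100 = 64/165 * 100
EF = 38.79%


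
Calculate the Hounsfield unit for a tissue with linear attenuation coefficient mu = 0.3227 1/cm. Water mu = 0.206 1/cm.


HU = ((mu_tissue - mu_water) / mu_water) * 1000
HU = ((0.3227 - 0.206) / 0.206) * 1000
HU = 566.5


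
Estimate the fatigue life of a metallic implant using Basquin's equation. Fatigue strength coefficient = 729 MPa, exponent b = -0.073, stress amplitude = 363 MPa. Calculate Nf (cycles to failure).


sigma_a = sigma_f' * (2Nf)^b
2Nf = (sigma_a/sigma_f')^(1/b)
2Nf = (363/729)^(1/-0.073)
2Nf = 14067.974
Nf = 7034


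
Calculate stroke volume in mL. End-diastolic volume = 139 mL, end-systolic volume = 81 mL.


SV = EDV - ESV
SV = 139 - 81
SV = 58 mL


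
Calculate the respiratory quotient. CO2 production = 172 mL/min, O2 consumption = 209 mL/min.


RQ = VCO2 / VO2
RQ = 172 / 209
RQ = 0.823


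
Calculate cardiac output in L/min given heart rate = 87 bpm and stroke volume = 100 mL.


CO = HR * SV
CO = 87 * 100 / 1000
CO = 8.7 L/min


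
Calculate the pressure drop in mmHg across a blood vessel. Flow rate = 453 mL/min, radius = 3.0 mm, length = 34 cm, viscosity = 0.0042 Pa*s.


dP = 8*mu*L*Q / (pi*r^4)
Q = 453 mL/min = 7.55e-06 m^3/s
dP = 338.946 Pa = 338.946 / 133.322 mmHg = 2.542 mmHg


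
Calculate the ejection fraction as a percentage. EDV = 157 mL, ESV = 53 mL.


SV = EDV - ESV = 157 - 53 = 104 mL
EF = SV/EDV * 100 = 104/157 * 100
EF = 66.24%


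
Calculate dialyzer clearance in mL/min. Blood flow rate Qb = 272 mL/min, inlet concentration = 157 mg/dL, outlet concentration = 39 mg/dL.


K = Qb * (Cb_in - Cb_out) / Cb_in
K = 272 * (157 - 39) / 157
K = 204.4 mL/min


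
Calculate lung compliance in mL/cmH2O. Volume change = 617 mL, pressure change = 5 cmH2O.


C = dV / dP
C = 617 / 5
C = 123.4 mL/cmH2O


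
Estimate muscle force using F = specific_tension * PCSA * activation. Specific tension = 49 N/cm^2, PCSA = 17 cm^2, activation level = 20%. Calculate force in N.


F = sigma * PCSA * activation
F = 49 * 17 * 0.2
F = 166.6 N


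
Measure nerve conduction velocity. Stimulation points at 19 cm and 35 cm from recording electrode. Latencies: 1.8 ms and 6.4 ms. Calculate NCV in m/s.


Distance = (35 - 19) / 100 = 0.16 m
dt = (6.4 - 1.8) / 1000 = 0.0046 s
NCV = dist / dt = 34.78 m/s


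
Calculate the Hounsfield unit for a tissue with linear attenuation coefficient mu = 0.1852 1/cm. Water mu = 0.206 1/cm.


HU = ((mu_tissue - mu_water) / mu_water) * 1000
HU = ((0.1852 - 0.206) / 0.206) * 1000
HU = -101


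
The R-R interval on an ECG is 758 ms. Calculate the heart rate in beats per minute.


HR = 60 / RR_interval(s)
RR = 758 ms = 0.758 s
HR = 60 / 0.758 = 79.16 bpm


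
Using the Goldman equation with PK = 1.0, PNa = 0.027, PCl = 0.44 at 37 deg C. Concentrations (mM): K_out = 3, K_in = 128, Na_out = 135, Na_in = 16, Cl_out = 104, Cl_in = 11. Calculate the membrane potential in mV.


Vm = (RT/F)*ln((PK*Ko + PNa*Nao + PCl*Cli)/(PK*Ki + PNa*Nai + PCl*Clo))
Numer = 11.485, Denom = 174.192
Vm = -72.67 mV


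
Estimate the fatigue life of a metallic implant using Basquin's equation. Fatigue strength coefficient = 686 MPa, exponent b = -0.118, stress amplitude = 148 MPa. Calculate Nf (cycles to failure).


sigma_a = sigma_f' * (2Nf)^b
2Nf = (sigma_a/sigma_f')^(1/b)
2Nf = (148/686)^(1/-0.118)
2Nf = 441160.49
Nf = 2.206e+05


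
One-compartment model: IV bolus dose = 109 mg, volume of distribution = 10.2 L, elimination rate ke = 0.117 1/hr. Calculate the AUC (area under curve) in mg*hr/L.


C0 = Dose/Vd = 109/10.2 = 10.6863 mg/L
AUC = C0/ke = 10.6863/0.117
AUC = 91.34 mg*hr/L


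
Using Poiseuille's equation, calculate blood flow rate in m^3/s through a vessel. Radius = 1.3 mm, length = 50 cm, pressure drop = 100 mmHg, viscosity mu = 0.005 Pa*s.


Q = pi*r^4*dP / (8*mu*L)
r = 0.0013 m, L = 0.5 m
dP = 100 mmHg = 13332.2 Pa
Q = 5.9813e-06 m^3/s


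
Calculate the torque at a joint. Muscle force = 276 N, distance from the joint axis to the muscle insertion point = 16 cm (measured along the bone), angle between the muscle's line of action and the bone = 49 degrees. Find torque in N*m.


Torque = F * d * sin(theta)   (moment arm = d*sin(theta))
d = 16 cm = 0.16 m
Torque = 276 * 0.16 * sin(49)
Torque = 33.33 N*m


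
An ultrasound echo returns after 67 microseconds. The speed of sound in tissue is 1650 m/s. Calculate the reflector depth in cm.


depth = c * t / 2
t = 67 us = 6.7000e-05 s
depth = 1650 * 6.7000e-05 / 2
depth = 0.055275 m = 5.5275 cm


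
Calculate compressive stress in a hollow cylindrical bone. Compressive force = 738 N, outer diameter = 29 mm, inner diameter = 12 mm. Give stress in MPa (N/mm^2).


A = pi*(r_o^2 - r_i^2)
r_o = 14.5 mm, r_i = 6 mm
A = 547.423 mm^2
sigma = F/A = 738 / 547.423
sigma = 1.348 MPa


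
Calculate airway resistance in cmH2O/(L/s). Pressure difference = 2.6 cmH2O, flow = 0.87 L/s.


R = dP / flow
R = 2.6 / 0.87
R = 2.989 cmH2O/(L/s)


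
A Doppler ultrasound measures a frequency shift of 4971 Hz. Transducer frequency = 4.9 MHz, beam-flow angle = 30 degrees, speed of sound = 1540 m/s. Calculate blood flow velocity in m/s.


v = fd * c / (2 * f0 * cos(theta))
v = 4971 * 1540 / (2 * 4.9000e+06 * cos(30))
v = 0.902 m/s


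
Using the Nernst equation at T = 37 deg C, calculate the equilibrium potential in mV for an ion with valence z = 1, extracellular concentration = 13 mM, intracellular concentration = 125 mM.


E = (RT/(zF)) * ln(C_out/C_in)
T = 37 + 273.15 = 310.15 K
E = (8.314 * 310.15 / (1 * 96485)) * ln(13/125)
E = -60.49 mV


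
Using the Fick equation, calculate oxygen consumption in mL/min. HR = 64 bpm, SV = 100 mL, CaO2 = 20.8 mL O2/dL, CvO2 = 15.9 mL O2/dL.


CO = HR*SV = 64*100/1000 = 6.4 L/min
a-v O2 diff = 20.8 - 15.9 = 4.9 mL/dL
VO2 = CO * (CaO2-CvO2) * 10 dL/L
VO2 = 6.4 * 4.9 * 10
VO2 = 313.6 mL/min


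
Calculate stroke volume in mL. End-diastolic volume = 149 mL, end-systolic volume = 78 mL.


SV = EDV - ESV
SV = 149 - 78
SV = 71 mL


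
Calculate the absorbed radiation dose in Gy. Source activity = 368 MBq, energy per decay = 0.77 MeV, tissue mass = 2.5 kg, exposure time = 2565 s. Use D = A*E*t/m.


A = 368 MBq = 3.6800e+08 Bq
E = 0.77 MeV = 1.23354e-13 J
D = A*E*t/m = 3.6800e+08*1.23354e-13*2565/2.5
D = 0.04657 Gy


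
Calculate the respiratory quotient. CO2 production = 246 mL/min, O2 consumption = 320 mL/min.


RQ = VCO2 / VO2
RQ = 246 / 320
RQ = 0.7688


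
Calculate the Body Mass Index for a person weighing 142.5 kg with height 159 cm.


BMI = weight / height^2
height = 159 cm = 1.59 m
BMI = 142.5 / 1.59^2
BMI = 56.37 kg/m^2


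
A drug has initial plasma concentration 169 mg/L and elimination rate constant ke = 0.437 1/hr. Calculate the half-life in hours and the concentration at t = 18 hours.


t_half = ln(2) / ke = 0.693147 / 0.437 = 1.586 hr
C(t) = C0 * exp(-ke*t) = 169 * exp(-0.437*18)
C(18) = 0.06482 mg/L


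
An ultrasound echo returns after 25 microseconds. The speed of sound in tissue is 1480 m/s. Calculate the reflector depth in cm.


depth = c * t / 2
t = 25 us = 2.5000e-05 s
depth = 1480 * 2.5000e-05 / 2
depth = 0.0185 m = 1.85 cm


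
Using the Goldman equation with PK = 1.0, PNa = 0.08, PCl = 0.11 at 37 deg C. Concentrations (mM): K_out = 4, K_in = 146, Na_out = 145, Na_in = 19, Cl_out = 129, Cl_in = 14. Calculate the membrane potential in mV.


Vm = (RT/F)*ln((PK*Ko + PNa*Nao + PCl*Cli)/(PK*Ki + PNa*Nai + PCl*Clo))
Numer = 17.14, Denom = 161.71
Vm = -59.98 mV


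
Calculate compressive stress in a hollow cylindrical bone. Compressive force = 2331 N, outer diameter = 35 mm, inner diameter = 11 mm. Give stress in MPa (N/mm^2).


A = pi*(r_o^2 - r_i^2)
r_o = 17.5 mm, r_i = 5.5 mm
A = 867.08 mm^2
sigma = F/A = 2331 / 867.08
sigma = 2.688 MPa


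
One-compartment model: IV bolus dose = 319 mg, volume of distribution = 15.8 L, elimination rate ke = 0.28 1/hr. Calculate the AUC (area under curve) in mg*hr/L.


C0 = Dose/Vd = 319/15.8 = 20.1899 mg/L
AUC = C0/ke = 20.1899/0.28
AUC = 72.11 mg*hr/L


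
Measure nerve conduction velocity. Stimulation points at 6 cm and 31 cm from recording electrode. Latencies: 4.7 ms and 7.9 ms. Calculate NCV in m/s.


Distance = (31 - 6) / 100 = 0.25 m
dt = (7.9 - 4.7) / 1000 = 0.0032 s
NCV = dist / dt = 78.12 m/s


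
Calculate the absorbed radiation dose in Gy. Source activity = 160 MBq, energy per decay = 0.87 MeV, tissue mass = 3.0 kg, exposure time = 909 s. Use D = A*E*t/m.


A = 160 MBq = 1.6000e+08 Bq
E = 0.87 MeV = 1.39374e-13 J
D = A*E*t/m = 1.6000e+08*1.39374e-13*909/3.0
D = 0.006757 Gy


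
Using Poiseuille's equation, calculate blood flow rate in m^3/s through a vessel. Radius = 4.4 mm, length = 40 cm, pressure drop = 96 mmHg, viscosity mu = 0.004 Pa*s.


Q = pi*r^4*dP / (8*mu*L)
r = 0.0044 m, L = 0.4 m
dP = 96 mmHg = 12798.912 Pa
Q = 0.001177 m^3/s


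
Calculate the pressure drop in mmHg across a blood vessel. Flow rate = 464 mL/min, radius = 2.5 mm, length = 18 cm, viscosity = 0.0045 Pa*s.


dP = 8*mu*L*Q / (pi*r^4)
Q = 464 mL/min = 7.73333e-06 m^3/s
dP = 408.349 Pa = 408.349 / 133.322 mmHg = 3.063 mmHg


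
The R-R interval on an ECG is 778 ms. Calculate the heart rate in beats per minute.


HR = 60 / RR_interval(s)
RR = 778 ms = 0.778 s
HR = 60 / 0.778 = 77.12 bpm


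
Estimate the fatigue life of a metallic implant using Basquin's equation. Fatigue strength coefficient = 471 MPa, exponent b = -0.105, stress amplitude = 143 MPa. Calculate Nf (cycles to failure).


sigma_a = sigma_f' * (2Nf)^b
2Nf = (sigma_a/sigma_f')^(1/b)
2Nf = (143/471)^(1/-0.105)
2Nf = 85178.913
Nf = 4.259e+04


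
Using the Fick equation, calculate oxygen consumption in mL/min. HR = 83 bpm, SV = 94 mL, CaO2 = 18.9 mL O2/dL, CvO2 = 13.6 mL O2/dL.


CO = HR*SV = 83*94/1000 = 7.802 L/min
a-v O2 diff = 18.9 - 13.6 = 5.3 mL/dL
VO2 = CO * (CaO2-CvO2) * 10 dL/L
VO2 = 7.802 * 5.3 * 10
VO2 = 413.5 mL/min


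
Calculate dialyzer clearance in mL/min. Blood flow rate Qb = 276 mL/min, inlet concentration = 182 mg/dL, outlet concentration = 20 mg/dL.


K = Qb * (Cb_in - Cb_out) / Cb_in
K = 276 * (182 - 20) / 182
K = 245.7 mL/min


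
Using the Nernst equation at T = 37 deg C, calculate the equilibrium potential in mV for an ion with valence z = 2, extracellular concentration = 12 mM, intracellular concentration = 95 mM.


E = (RT/(zF)) * ln(C_out/C_in)
T = 37 + 273.15 = 310.15 K
E = (8.314 * 310.15 / (2 * 96485)) * ln(12/95)
E = -27.65 mV


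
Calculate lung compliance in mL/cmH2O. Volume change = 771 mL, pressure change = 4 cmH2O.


C = dV / dP
C = 771 / 4
C = 192.8 mL/cmH2O


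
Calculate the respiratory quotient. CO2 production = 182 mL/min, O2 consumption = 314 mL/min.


RQ = VCO2 / VO2
RQ = 182 / 314
RQ = 0.5796


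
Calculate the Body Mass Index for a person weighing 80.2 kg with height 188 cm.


BMI = weight / height^2
height = 188 cm = 1.88 m
BMI = 80.2 / 1.88^2
BMI = 22.69 kg/m^2


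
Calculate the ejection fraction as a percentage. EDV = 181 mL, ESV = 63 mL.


SV = EDV - ESV = 181 - 63 = 118 mL
EF = SV/EDV * 100 = 118/181 * 100
EF = 65.19%


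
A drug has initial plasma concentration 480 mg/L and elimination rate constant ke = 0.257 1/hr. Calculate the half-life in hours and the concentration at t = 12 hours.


t_half = ln(2) / ke = 0.693147 / 0.257 = 2.697 hr
C(t) = C0 * exp(-ke*t) = 480 * exp(-0.257*12)
C(12) = 21.97 mg/L


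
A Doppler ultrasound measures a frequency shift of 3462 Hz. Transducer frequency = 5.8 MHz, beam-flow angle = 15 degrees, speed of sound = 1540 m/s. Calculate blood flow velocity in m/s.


v = fd * c / (2 * f0 * cos(theta))
v = 3462 * 1540 / (2 * 5.8000e+06 * cos(15))
v = 0.4758 m/s


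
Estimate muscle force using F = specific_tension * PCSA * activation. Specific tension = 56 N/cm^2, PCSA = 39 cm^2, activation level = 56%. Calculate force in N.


F = sigma * PCSA * activation
F = 56 * 39 * 0.56
F = 1223 N


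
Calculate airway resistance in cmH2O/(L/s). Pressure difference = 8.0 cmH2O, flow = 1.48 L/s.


R = dP / flow
R = 8.0 / 1.48
R = 5.405 cmH2O/(L/s)


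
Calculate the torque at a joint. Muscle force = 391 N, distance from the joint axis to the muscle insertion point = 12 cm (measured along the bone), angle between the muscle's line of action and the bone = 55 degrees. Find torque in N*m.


Torque = F * d * sin(theta)   (moment arm = d*sin(theta))
d = 12 cm = 0.12 m
Torque = 391 * 0.12 * sin(55)
Torque = 38.43 N*m


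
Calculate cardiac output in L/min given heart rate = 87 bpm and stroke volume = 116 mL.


CO = HR * SV
CO = 87 * 116 / 1000
CO = 10.09 L/min


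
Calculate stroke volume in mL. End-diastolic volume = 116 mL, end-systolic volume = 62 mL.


SV = EDV - ESV
SV = 116 - 62
SV = 54 mL


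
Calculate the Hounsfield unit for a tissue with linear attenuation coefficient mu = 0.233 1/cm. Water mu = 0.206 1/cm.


HU = ((mu_tissue - mu_water) / mu_water) * 1000
HU = ((0.233 - 0.206) / 0.206) * 1000
HU = 131.1


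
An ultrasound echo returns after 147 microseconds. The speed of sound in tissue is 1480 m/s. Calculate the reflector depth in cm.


depth = c * t / 2
t = 147 us = 1.4700e-04 s
depth = 1480 * 1.4700e-04 / 2
depth = 0.10878 m = 10.878 cm


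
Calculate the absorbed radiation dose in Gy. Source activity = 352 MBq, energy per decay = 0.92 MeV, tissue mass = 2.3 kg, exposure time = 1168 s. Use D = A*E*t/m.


A = 352 MBq = 3.5200e+08 Bq
E = 0.92 MeV = 1.47384e-13 J
D = A*E*t/m = 3.5200e+08*1.47384e-13*1168/2.3
D = 0.02635 Gy


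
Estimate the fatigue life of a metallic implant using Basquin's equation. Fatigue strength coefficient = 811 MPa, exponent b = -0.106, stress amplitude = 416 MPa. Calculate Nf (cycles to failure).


sigma_a = sigma_f' * (2Nf)^b
2Nf = (sigma_a/sigma_f')^(1/b)
2Nf = (416/811)^(1/-0.106)
2Nf = 543.45716
Nf = 271.7


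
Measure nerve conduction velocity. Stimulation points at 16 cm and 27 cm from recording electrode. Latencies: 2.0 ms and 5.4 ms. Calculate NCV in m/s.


Distance = (27 - 16) / 100 = 0.11 m
dt = (5.4 - 2.0) / 1000 = 0.0034 s
NCV = dist / dt = 32.35 m/s


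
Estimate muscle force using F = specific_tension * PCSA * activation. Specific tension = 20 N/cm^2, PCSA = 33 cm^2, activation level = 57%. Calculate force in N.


F = sigma * PCSA * activation
F = 20 * 33 * 0.57
F = 376.2 N


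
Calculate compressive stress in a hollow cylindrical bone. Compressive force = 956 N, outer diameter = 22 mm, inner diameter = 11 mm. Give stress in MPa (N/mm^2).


A = pi*(r_o^2 - r_i^2)
r_o = 11 mm, r_i = 5.5 mm
A = 285.1 mm^2
sigma = F/A = 956 / 285.1
sigma = 3.353 MPa


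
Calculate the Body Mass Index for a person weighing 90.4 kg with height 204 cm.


BMI = weight / height^2
height = 204 cm = 2.04 m
BMI = 90.4 / 2.04^2
BMI = 21.72 kg/m^2


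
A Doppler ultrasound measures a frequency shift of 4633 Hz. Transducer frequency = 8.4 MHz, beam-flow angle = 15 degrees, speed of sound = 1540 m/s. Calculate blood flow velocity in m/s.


v = fd * c / (2 * f0 * cos(theta))
v = 4633 * 1540 / (2 * 8.4000e+06 * cos(15))
v = 0.4397 m/s


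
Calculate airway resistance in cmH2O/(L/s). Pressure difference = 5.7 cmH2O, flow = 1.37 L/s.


R = dP / flow
R = 5.7 / 1.37
R = 4.161 cmH2O/(L/s)


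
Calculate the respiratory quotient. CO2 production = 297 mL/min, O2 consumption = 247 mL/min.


RQ = VCO2 / VO2
RQ = 297 / 247
RQ = 1.202


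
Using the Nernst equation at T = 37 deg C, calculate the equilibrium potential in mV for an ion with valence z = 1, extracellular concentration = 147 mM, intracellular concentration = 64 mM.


E = (RT/(zF)) * ln(C_out/C_in)
T = 37 + 273.15 = 310.15 K
E = (8.314 * 310.15 / (1 * 96485)) * ln(147/64)
E = 22.22 mV


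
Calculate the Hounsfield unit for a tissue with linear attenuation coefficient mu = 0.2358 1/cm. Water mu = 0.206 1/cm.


HU = ((mu_tissue - mu_water) / mu_water) * 1000
HU = ((0.2358 - 0.206) / 0.206) * 1000
HU = 144.7


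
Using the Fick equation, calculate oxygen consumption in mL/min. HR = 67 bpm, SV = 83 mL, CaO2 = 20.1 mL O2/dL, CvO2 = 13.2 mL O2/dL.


CO = HR*SV = 67*83/1000 = 5.561 L/min
a-v O2 diff = 20.1 - 13.2 = 6.9 mL/dL
VO2 = CO * (CaO2-CvO2) * 10 dL/L
VO2 = 5.561 * 6.9 * 10
VO2 = 383.7 mL/min


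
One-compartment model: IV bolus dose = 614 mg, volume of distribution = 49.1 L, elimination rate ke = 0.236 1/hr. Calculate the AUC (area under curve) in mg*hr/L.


C0 = Dose/Vd = 614/49.1 = 12.5051 mg/L
AUC = C0/ke = 12.5051/0.236
AUC = 52.99 mg*hr/L


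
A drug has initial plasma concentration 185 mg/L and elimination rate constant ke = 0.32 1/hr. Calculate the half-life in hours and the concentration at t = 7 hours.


t_half = ln(2) / ke = 0.693147 / 0.32 = 2.166 hr
C(t) = C0 * exp(-ke*t) = 185 * exp(-0.32*7)
C(7) = 19.69 mg/L


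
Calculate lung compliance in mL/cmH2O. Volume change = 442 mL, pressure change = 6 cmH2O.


C = dV / dP
C = 442 / 6
C = 73.67 mL/cmH2O


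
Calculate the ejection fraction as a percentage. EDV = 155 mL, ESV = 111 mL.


SV = EDV - ESV = 155 - 111 = 44 mL
EF = SV/EDV * 100 = 44/155 * 100
EF = 28.39%


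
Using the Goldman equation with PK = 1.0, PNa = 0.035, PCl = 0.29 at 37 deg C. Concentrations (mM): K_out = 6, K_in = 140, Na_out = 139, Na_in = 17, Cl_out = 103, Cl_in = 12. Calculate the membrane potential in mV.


Vm = (RT/F)*ln((PK*Ko + PNa*Nao + PCl*Cli)/(PK*Ki + PNa*Nai + PCl*Clo))
Numer = 14.345, Denom = 170.465
Vm = -66.15 mV


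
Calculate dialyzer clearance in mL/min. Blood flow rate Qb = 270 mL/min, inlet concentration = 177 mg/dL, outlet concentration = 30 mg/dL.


K = Qb * (Cb_in - Cb_out) / Cb_in
K = 270 * (177 - 30) / 177
K = 224.2 mL/min


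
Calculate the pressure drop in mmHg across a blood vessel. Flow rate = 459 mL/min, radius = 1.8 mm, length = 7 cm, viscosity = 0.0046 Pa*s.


dP = 8*mu*L*Q / (pi*r^4)
Q = 459 mL/min = 7.65e-06 m^3/s
dP = 597.541 Pa = 597.541 / 133.322 mmHg = 4.482 mmHg


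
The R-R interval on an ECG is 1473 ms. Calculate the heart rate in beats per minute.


HR = 60 / RR_interval(s)
RR = 1473 ms = 1.473 s
HR = 60 / 1.473 = 40.73 bpm


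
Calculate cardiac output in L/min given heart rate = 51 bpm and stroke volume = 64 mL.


CO = HR * SV
CO = 51 * 64 / 1000
CO = 3.264 L/min


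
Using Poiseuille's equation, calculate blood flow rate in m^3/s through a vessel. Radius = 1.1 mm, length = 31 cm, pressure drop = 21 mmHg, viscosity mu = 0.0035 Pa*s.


Q = pi*r^4*dP / (8*mu*L)
r = 0.0011 m, L = 0.31 m
dP = 21 mmHg = 2799.762 Pa
Q = 1.4836e-06 m^3/s


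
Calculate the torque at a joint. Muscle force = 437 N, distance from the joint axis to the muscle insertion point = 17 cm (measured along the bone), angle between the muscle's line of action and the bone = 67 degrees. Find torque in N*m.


Torque = F * d * sin(theta)   (moment arm = d*sin(theta))
d = 17 cm = 0.17 m
Torque = 437 * 0.17 * sin(67)
Torque = 68.38 N*m


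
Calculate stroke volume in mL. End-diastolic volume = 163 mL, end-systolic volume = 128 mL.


SV = EDV - ESV
SV = 163 - 128
SV = 35 mL


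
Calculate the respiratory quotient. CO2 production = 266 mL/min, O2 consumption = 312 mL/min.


RQ = VCO2 / VO2
RQ = 266 / 312
RQ = 0.8526


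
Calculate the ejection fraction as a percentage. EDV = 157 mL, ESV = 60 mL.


SV = EDV - ESV = 157 - 60 = 97 mL
EF = SV/EDV * 100 = 97/157 * 100
EF = 61.78%


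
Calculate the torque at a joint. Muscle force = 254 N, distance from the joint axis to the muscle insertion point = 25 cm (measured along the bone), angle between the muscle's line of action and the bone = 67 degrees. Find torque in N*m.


Torque = F * d * sin(theta)   (moment arm = d*sin(theta))
d = 25 cm = 0.25 m
Torque = 254 * 0.25 * sin(67)
Torque = 58.45 N*m


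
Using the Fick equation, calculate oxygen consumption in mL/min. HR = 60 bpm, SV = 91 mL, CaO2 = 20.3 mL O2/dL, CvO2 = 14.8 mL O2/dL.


CO = HR*SV = 60*91/1000 = 5.46 L/min
a-v O2 diff = 20.3 - 14.8 = 5.5 mL/dL
VO2 = CO * (CaO2-CvO2) * 10 dL/L
VO2 = 5.46 * 5.5 * 10
VO2 = 300.3 mL/min


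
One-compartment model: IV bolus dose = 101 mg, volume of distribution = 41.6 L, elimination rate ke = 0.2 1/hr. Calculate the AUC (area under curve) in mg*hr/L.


C0 = Dose/Vd = 101/41.6 = 2.42788 mg/L
AUC = C0/ke = 2.42788/0.2
AUC = 12.14 mg*hr/L


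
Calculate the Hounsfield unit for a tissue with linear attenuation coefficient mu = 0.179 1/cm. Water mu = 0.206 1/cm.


HU = ((mu_tissue - mu_water) / mu_water) * 1000
HU = ((0.179 - 0.206) / 0.206) * 1000
HU = -131.1


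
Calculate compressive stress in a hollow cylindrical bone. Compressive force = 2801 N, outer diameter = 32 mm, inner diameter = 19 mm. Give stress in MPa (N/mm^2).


A = pi*(r_o^2 - r_i^2)
r_o = 16 mm, r_i = 9.5 mm
A = 520.719 mm^2
sigma = F/A = 2801 / 520.719
sigma = 5.379 MPa


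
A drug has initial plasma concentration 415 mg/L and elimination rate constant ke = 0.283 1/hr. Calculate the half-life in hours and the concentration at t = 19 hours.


t_half = ln(2) / ke = 0.693147 / 0.283 = 2.449 hr
C(t) = C0 * exp(-ke*t) = 415 * exp(-0.283*19)
C(19) = 1.918 mg/L


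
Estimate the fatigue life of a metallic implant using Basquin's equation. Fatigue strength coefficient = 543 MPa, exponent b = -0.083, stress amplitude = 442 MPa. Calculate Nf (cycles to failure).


sigma_a = sigma_f' * (2Nf)^b
2Nf = (sigma_a/sigma_f')^(1/b)
2Nf = (442/543)^(1/-0.083)
2Nf = 11.93543
Nf = 5.968


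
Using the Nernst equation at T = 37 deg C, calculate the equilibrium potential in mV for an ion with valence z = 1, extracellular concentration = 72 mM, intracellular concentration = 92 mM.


E = (RT/(zF)) * ln(C_out/C_in)
T = 37 + 273.15 = 310.15 K
E = (8.314 * 310.15 / (1 * 96485)) * ln(72/92)
E = -6.551 mV


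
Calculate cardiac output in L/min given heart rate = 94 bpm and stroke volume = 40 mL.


CO = HR * SV
CO = 94 * 40 / 1000
CO = 3.76 L/min


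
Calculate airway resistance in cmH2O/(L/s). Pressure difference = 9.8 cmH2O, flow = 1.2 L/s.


R = dP / flow
R = 9.8 / 1.2
R = 8.167 cmH2O/(L/s)


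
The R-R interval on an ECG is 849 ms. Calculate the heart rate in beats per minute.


HR = 60 / RR_interval(s)
RR = 849 ms = 0.849 s
HR = 60 / 0.849 = 70.67 bpm


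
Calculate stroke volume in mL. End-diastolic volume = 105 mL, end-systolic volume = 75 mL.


SV = EDV - ESV
SV = 105 - 75
SV = 30 mL


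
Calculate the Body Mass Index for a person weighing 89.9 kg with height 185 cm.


BMI = weight / height^2
height = 185 cm = 1.85 m
BMI = 89.9 / 1.85^2
BMI = 26.27 kg/m^2


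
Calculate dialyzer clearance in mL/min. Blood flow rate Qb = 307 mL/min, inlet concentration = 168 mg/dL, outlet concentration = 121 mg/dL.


K = Qb * (Cb_in - Cb_out) / Cb_in
K = 307 * (168 - 121) / 168
K = 85.89 mL/min


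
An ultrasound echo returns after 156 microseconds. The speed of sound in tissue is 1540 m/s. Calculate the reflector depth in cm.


depth = c * t / 2
t = 156 us = 1.5600e-04 s
depth = 1540 * 1.5600e-04 / 2
depth = 0.12012 m = 12.012 cm


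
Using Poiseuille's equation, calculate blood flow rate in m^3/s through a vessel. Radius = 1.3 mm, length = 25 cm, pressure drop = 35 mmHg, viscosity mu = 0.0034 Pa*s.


Q = pi*r^4*dP / (8*mu*L)
r = 0.0013 m, L = 0.25 m
dP = 35 mmHg = 4666.27 Pa
Q = 6.1572e-06 m^3/s


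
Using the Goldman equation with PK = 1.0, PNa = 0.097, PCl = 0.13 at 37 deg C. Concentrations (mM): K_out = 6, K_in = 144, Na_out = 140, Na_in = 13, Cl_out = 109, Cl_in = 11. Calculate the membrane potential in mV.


Vm = (RT/F)*ln((PK*Ko + PNa*Nao + PCl*Cli)/(PK*Ki + PNa*Nai + PCl*Clo))
Numer = 21.01, Denom = 159.431
Vm = -54.16 mV


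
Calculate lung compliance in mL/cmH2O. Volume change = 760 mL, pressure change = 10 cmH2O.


C = dV / dP
C = 760 / 10
C = 76 mL/cmH2O


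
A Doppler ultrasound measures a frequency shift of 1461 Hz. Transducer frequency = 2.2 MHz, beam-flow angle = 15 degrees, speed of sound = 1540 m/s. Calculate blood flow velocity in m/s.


v = fd * c / (2 * f0 * cos(theta))
v = 1461 * 1540 / (2 * 2.2000e+06 * cos(15))
v = 0.5294 m/s


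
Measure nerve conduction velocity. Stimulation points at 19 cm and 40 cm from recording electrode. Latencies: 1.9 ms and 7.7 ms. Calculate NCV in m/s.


Distance = (40 - 19) / 100 = 0.21 m
dt = (7.7 - 1.9) / 1000 = 0.0058 s
NCV = dist / dt = 36.21 m/s


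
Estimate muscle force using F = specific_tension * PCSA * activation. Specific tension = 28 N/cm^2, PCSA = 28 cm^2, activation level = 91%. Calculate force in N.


F = sigma * PCSA * activation
F = 28 * 28 * 0.91
F = 713.4 N


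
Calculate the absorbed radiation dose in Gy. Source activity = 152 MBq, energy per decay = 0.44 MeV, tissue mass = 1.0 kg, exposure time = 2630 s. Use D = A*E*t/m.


A = 152 MBq = 1.5200e+08 Bq
E = 0.44 MeV = 7.0488e-14 J
D = A*E*t/m = 1.5200e+08*7.0488e-14*2630/1.0
D = 0.02818 Gy


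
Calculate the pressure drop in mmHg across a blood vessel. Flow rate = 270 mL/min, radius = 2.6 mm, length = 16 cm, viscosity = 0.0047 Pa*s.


dP = 8*mu*L*Q / (pi*r^4)
Q = 270 mL/min = 4.5e-06 m^3/s
dP = 188.572 Pa = 188.572 / 133.322 mmHg = 1.414 mmHg


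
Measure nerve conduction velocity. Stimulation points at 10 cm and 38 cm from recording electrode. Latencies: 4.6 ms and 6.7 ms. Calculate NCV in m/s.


Distance = (38 - 10) / 100 = 0.28 m
dt = (6.7 - 4.6) / 1000 = 0.0021 s
NCV = dist / dt = 133.3 m/s


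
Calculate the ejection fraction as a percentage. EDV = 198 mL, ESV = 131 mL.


SV = EDV - ESV = 198 - 131 = 67 mL
EF = SV/EDV * 100 = 67/198 * 100
EF = 33.84%


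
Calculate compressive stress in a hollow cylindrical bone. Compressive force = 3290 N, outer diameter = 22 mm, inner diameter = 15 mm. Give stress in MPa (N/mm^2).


A = pi*(r_o^2 - r_i^2)
r_o = 11 mm, r_i = 7.5 mm
A = 203.418 mm^2
sigma = F/A = 3290 / 203.418
sigma = 16.17 MPa


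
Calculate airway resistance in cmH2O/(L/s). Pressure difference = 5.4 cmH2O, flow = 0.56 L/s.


R = dP / flow
R = 5.4 / 0.56
R = 9.643 cmH2O/(L/s)


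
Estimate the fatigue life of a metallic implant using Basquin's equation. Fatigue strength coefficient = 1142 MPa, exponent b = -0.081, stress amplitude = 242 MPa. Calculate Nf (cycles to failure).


sigma_a = sigma_f' * (2Nf)^b
2Nf = (sigma_a/sigma_f')^(1/b)
2Nf = (242/1142)^(1/-0.081)
2Nf = 2.0851865e+08
Nf = 1.0426e+08


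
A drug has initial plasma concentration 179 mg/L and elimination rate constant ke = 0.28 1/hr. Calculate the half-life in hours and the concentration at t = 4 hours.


t_half = ln(2) / ke = 0.693147 / 0.28 = 2.476 hr
C(t) = C0 * exp(-ke*t) = 179 * exp(-0.28*4)
C(4) = 58.4 mg/L


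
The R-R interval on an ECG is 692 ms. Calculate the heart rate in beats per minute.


HR = 60 / RR_interval(s)
RR = 692 ms = 0.692 s
HR = 60 / 0.692 = 86.71 bpm


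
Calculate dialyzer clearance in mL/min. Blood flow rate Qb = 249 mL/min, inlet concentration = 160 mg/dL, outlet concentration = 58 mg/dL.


K = Qb * (Cb_in - Cb_out) / Cb_in
K = 249 * (160 - 58) / 160
K = 158.7 mL/min


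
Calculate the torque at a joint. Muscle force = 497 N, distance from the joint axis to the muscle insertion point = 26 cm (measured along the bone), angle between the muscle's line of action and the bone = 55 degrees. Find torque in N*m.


Torque = F * d * sin(theta)   (moment arm = d*sin(theta))
d = 26 cm = 0.26 m
Torque = 497 * 0.26 * sin(55)
Torque = 105.9 N*m


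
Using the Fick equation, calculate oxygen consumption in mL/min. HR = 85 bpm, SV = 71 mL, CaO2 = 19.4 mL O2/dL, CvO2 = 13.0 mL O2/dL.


CO = HR*SV = 85*71/1000 = 6.035 L/min
a-v O2 diff = 19.4 - 13.0 = 6.4 mL/dL
VO2 = CO * (CaO2-CvO2) * 10 dL/L
VO2 = 6.035 * 6.4 * 10
VO2 = 386.2 mL/min


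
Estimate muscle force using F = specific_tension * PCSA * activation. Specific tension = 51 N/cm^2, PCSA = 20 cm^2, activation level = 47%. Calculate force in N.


F = sigma * PCSA * activation
F = 51 * 20 * 0.47
F = 479.4 N


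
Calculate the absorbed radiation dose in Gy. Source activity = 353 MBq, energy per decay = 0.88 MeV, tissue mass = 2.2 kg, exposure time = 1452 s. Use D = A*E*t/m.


A = 353 MBq = 3.5300e+08 Bq
E = 0.88 MeV = 1.40976e-13 J
D = A*E*t/m = 3.5300e+08*1.40976e-13*1452/2.2
D = 0.03284 Gy


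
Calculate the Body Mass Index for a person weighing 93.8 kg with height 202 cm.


BMI = weight / height^2
height = 202 cm = 2.02 m
BMI = 93.8 / 2.02^2
BMI = 22.99 kg/m^2


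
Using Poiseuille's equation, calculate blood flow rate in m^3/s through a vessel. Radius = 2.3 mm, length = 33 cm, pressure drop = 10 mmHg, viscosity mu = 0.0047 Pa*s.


Q = pi*r^4*dP / (8*mu*L)
r = 0.0023 m, L = 0.33 m
dP = 10 mmHg = 1333.22 Pa
Q = 9.4463e-06 m^3/s


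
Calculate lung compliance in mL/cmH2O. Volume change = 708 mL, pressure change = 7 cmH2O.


C = dV / dP
C = 708 / 7
C = 101.1 mL/cmH2O


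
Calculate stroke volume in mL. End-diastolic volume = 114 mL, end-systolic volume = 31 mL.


SV = EDV - ESV
SV = 114 - 31
SV = 83 mL


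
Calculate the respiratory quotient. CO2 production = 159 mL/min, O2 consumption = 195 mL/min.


RQ = VCO2 / VO2
RQ = 159 / 195
RQ = 0.8154


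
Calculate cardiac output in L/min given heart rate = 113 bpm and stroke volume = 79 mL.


CO = HR * SV
CO = 113 * 79 / 1000
CO = 8.927 L/min


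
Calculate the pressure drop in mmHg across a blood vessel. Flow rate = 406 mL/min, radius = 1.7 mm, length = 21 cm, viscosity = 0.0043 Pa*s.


dP = 8*mu*L*Q / (pi*r^4)
Q = 406 mL/min = 6.76667e-06 m^3/s
dP = 1862.98 Pa = 1862.98 / 133.322 mmHg = 13.97 mmHg


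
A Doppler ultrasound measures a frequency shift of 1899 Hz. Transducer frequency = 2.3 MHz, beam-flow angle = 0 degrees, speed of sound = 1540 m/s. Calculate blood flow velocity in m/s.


v = fd * c / (2 * f0 * cos(theta))
v = 1899 * 1540 / (2 * 2.3000e+06 * cos(0))
v = 0.6358 m/s


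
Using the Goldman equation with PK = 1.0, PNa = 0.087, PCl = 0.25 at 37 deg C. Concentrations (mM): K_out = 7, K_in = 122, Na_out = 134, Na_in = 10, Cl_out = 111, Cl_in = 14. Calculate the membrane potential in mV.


Vm = (RT/F)*ln((PK*Ko + PNa*Nao + PCl*Cli)/(PK*Ki + PNa*Nai + PCl*Clo))
Numer = 22.158, Denom = 150.62
Vm = -51.22 mV


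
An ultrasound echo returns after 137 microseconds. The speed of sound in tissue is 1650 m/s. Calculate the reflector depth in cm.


depth = c * t / 2
t = 137 us = 1.3700e-04 s
depth = 1650 * 1.3700e-04 / 2
depth = 0.113025 m = 11.3025 cm


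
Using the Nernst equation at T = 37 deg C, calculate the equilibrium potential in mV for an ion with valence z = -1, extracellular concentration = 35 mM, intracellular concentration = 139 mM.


E = (RT/(zF)) * ln(C_out/C_in)
T = 37 + 273.15 = 310.15 K
E = (8.314 * 310.15 / (-1 * 96485)) * ln(35/139)
E = 36.86 mV


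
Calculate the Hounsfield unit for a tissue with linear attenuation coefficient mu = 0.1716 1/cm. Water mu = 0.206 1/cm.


HU = ((mu_tissue - mu_water) / mu_water) * 1000
HU = ((0.1716 - 0.206) / 0.206) * 1000
HU = -167


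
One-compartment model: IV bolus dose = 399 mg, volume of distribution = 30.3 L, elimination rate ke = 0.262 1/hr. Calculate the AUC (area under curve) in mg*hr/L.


C0 = Dose/Vd = 399/30.3 = 13.1683 mg/L
AUC = C0/ke = 13.1683/0.262
AUC = 50.26 mg*hr/L


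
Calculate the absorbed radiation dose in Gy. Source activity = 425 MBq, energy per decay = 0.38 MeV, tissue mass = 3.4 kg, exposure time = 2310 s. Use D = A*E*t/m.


A = 425 MBq = 4.2500e+08 Bq
E = 0.38 MeV = 6.0876e-14 J
D = A*E*t/m = 4.2500e+08*6.0876e-14*2310/3.4
D = 0.01758 Gy


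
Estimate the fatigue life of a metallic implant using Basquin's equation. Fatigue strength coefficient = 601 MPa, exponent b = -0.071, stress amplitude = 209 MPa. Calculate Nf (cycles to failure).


sigma_a = sigma_f' * (2Nf)^b
2Nf = (sigma_a/sigma_f')^(1/b)
2Nf = (209/601)^(1/-0.071)
2Nf = 2890416.1
Nf = 1.4452e+06
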